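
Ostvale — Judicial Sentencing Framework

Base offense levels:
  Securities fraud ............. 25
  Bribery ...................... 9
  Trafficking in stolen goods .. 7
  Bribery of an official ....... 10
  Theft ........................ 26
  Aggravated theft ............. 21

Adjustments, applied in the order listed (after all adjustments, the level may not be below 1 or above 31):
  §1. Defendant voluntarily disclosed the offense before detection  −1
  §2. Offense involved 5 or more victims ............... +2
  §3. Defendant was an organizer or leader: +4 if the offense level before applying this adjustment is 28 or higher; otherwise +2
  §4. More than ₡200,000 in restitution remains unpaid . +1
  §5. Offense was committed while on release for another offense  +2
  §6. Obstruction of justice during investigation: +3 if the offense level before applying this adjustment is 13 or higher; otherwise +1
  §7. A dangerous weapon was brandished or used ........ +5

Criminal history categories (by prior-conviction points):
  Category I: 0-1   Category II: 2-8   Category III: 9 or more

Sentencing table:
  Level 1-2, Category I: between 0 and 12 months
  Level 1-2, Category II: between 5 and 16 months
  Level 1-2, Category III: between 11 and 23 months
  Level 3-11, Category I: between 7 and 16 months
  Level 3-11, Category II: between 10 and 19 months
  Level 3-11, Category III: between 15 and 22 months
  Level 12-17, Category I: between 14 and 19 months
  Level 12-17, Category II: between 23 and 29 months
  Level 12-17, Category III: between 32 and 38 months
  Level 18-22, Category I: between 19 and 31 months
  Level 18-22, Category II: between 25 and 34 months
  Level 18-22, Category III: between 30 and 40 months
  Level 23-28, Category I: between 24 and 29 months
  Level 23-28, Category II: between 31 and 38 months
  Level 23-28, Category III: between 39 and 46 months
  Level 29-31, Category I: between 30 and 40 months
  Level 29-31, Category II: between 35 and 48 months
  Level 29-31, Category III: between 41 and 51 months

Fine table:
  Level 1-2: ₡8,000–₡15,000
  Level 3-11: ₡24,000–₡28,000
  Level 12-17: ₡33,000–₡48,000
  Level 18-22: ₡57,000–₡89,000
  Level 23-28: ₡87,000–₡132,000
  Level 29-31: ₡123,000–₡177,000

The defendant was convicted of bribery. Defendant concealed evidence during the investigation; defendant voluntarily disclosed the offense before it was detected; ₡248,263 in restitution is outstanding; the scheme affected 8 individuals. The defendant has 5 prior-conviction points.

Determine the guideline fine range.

₡33,000–₡48,000

Base offense level for bribery: 9.
§1 applies: 9 − 1 = 8.
§2 applies: 8 + 2 = 10.
§3 does not apply.
§4 applies: 10 + 1 = 11.
§6 applies (level before this adjustment is 11 < 13, so +1): 11 + 1 = 12.
§7 does not apply.
Final offense level: 12.
Level 12 falls in the 12-17 band.
Fine table: Level 12-17 → ₡33,000–₡48,000.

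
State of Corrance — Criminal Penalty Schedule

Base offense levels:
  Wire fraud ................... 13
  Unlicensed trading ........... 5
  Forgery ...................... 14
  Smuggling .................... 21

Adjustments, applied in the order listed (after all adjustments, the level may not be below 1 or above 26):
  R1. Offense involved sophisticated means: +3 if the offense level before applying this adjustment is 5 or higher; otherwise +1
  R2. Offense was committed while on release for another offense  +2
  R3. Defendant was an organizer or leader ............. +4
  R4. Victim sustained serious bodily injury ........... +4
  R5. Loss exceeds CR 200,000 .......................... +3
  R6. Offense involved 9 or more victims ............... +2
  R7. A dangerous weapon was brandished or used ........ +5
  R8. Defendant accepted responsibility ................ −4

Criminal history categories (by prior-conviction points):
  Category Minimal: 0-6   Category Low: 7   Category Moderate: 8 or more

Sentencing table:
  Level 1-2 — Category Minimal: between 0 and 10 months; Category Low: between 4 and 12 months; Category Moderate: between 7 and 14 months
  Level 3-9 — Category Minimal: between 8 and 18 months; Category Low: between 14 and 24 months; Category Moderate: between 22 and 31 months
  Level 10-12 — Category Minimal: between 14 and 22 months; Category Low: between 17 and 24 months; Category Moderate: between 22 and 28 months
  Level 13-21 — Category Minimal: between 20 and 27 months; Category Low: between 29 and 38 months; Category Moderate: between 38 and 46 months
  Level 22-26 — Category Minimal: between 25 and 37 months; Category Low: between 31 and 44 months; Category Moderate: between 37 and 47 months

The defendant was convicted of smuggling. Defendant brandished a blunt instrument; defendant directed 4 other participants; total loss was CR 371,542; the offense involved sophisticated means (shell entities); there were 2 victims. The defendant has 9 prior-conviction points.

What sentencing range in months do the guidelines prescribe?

37-47 months

Base offense level for smuggling: 21.
R1 applies (level before this adjustment is 21 ≥ 5, so +3): 21 + 3 = 24.
R3 applies: 24 + 4 = 28.
R4 does not apply.
R5 applies: 28 + 3 = 31.
R6 does not apply.
R7 applies: 31 + 5 = 36.
R8 does not apply.
Level 36 exceeds the maximum of 26; capped at 26.
Final offense level: 26.
Criminal history: 9 prior points → Category Moderate (8+).
Level 26 falls in the 22-26 band.
Grid: Level 22-26 × Category Moderate = 37-47 months.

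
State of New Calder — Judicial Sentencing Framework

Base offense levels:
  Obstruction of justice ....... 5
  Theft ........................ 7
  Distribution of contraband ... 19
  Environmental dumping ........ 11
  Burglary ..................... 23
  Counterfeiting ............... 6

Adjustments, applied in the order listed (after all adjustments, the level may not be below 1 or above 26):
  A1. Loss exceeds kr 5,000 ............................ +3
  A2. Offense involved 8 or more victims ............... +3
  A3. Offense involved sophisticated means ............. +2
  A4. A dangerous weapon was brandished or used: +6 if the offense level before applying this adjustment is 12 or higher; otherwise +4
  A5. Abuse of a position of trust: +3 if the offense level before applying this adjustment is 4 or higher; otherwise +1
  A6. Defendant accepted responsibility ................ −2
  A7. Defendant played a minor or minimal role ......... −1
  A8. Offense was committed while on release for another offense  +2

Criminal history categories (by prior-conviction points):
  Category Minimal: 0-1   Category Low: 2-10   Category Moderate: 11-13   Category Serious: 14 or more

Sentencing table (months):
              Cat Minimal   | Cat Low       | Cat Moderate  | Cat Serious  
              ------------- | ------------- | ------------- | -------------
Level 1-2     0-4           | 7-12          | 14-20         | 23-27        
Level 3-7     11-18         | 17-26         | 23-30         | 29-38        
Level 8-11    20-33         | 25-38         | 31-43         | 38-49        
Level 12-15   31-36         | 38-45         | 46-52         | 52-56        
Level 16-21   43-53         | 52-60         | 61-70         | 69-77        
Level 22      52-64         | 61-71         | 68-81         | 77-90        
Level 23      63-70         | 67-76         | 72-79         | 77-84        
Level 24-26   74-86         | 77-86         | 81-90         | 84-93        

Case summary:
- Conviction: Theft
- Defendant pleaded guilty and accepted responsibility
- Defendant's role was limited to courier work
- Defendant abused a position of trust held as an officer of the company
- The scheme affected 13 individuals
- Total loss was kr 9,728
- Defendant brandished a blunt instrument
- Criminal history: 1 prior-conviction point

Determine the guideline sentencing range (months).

43-53 months

Base offense level for theft: 7.
A1 applies: 7 + 3 = 10.
A2 applies: 10 + 3 = 13.
A4 applies (level before this adjustment is 13 ≥ 12, so +6): 13 + 6 = 19.
A5 applies (level before this adjustment is 19 ≥ 4, so +3): 19 + 3 = 22.
A6 applies: 22 − 2 = 20.
A7 applies: 20 − 1 = 19.
Final offense level: 19.
Criminal history: 1 prior point → Category Minimal (0-1).
Level 19 falls in the 16-21 band.
Grid: Level 16-21 × Category Minimal = 43-53 months.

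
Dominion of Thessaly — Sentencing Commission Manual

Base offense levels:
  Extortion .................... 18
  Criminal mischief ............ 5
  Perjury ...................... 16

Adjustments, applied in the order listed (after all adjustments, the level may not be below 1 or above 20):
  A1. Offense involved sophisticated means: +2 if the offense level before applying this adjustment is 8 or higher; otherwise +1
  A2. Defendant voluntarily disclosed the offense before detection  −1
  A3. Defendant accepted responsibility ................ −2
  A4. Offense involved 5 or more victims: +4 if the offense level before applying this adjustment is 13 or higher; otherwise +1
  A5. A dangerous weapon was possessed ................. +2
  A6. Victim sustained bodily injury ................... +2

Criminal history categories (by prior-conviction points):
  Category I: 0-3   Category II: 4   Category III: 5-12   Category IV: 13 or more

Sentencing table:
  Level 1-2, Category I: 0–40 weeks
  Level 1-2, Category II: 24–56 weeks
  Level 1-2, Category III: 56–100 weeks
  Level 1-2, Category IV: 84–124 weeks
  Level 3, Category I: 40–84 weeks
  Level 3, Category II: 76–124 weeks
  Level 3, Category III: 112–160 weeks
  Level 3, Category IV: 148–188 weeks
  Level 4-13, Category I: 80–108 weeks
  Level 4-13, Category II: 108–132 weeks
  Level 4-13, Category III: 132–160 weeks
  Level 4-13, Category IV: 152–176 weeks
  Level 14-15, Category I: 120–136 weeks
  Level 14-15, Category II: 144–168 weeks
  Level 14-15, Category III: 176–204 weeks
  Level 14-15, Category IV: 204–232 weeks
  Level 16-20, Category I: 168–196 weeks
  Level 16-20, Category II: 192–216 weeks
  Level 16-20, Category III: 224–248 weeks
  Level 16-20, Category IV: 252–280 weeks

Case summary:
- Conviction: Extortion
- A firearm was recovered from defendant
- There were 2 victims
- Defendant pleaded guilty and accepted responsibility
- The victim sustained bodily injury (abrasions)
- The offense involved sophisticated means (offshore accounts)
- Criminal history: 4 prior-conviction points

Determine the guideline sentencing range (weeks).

Base offense level for extortion: 18.
A1 applies (level before this adjustment is 18 ≥ 8, so +2): 18 + 2 = 20.
A3 applies: 20 − 2 = 18.
A4 does not apply.
A5 applies: 18 + 2 = 20.
A6 applies: 20 + 2 = 22.
Level 22 exceeds the maximum of 20; capped at 20.
Final offense level: 20.
Criminal history: 4 prior points → Category II (4).
Level 20 falls in the 16-20 band.
Grid: Level 16-20 × Category II = 192-216 weeks.

192-216 weeks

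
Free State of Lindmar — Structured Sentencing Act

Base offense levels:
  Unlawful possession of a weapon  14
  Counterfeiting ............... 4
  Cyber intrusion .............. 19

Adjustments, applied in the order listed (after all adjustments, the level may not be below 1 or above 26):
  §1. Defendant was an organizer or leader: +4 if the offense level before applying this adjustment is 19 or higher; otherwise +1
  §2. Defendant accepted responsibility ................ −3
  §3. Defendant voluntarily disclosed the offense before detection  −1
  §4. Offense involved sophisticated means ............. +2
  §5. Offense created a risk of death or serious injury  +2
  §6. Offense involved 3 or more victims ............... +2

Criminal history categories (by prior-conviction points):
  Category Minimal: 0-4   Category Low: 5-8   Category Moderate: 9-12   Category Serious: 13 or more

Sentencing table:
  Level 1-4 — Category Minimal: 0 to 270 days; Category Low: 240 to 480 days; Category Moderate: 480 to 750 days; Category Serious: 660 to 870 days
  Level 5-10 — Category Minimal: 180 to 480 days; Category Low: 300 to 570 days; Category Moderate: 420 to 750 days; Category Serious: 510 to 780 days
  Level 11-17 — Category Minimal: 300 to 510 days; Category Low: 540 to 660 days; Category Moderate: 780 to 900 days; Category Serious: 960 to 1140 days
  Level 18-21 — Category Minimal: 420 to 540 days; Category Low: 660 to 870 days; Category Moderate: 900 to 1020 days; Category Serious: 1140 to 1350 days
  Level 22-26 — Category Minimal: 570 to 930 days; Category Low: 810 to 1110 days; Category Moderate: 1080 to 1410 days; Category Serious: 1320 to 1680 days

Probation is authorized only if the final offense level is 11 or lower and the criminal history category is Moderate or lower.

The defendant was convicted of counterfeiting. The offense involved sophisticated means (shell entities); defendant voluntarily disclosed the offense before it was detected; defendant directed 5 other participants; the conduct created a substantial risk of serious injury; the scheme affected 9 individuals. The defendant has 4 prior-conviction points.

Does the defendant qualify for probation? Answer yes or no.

Yes

Base offense level for counterfeiting: 4.
§1 applies (level before this adjustment is 4 < 19, so +1): 4 + 1 = 5.
§3 applies: 5 − 1 = 4.
§4 applies: 4 + 2 = 6.
§5 applies: 6 + 2 = 8.
§6 applies: 8 + 2 = 10.
Final offense level: 10.
Criminal history: 4 prior points → Category Minimal (0-4).
Level 10 falls in the 5-10 band.
Grid: Level 5-10 × Category Minimal = 180-480 days.
Probation check: level 10 ≤ 11 and category Minimal ≤ Moderate → eligible.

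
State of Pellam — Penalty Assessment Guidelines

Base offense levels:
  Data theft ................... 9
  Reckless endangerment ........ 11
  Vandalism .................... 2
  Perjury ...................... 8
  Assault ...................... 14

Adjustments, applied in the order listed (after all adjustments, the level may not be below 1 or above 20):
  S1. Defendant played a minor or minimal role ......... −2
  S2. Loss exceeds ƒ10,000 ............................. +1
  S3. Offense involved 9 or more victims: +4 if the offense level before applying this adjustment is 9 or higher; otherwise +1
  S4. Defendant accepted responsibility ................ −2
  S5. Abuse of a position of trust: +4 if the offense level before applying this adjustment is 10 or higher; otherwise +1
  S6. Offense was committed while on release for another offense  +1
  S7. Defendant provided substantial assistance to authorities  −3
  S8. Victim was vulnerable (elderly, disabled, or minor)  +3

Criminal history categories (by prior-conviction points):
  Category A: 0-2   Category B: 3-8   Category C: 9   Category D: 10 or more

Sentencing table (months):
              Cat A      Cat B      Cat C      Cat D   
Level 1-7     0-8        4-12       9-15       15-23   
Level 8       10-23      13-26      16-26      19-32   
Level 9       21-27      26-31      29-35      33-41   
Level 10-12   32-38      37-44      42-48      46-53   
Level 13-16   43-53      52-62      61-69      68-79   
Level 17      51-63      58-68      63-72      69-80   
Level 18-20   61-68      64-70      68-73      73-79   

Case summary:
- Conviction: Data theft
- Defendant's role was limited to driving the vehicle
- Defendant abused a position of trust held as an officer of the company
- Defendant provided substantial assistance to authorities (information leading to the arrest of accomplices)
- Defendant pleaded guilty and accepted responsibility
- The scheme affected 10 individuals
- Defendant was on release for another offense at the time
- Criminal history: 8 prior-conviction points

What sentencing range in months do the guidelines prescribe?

Base offense level for data theft: 9.
S1 applies: 9 − 2 = 7.
S2 does not apply.
S3 applies (level before this adjustment is 7 < 9, so +1): 7 + 1 = 8.
S4 applies: 8 − 2 = 6.
S5 applies (level before this adjustment is 6 < 10, so +1): 6 + 1 = 7.
S6 applies: 7 + 1 = 8.
S7 applies: 8 − 3 = 5.
Final offense level: 5.
Criminal history: 8 prior points → Category B (3-8).
Level 5 falls in the 1-7 band.
Grid: Level 1-7 × Category B = 4-12 months.

4-12 months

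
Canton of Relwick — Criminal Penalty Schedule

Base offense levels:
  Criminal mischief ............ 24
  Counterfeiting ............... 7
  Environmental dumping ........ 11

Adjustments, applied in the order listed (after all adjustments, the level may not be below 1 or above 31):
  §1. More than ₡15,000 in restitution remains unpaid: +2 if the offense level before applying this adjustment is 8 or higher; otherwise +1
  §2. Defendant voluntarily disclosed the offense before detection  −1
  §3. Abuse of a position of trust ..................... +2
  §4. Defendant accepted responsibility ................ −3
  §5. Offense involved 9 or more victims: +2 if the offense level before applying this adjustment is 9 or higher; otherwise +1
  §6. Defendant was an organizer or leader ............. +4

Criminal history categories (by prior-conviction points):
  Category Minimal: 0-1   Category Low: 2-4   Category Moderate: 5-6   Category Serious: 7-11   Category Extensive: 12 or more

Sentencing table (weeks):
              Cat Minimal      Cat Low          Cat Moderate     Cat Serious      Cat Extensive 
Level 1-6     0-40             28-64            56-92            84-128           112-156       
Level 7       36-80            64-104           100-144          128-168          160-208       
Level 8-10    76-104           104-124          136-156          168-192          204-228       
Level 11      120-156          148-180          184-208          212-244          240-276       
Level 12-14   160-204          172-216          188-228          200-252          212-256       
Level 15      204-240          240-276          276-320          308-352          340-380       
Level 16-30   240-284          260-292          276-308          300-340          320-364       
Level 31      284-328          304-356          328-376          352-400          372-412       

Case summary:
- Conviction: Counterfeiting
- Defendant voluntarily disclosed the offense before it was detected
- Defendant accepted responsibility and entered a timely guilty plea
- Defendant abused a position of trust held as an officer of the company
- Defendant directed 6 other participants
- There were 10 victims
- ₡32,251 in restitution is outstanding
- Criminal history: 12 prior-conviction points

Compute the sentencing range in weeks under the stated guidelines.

Base offense level for counterfeiting: 7.
§1 applies (level before this adjustment is 7 < 8, so +1): 7 + 1 = 8.
§2 applies: 8 − 1 = 7.
§3 applies: 7 + 2 = 9.
§4 applies: 9 − 3 = 6.
§5 applies (level before this adjustment is 6 < 9, so +1): 6 + 1 = 7.
§6 applies: 7 + 4 = 11.
Final offense level: 11.
Criminal history: 12 prior points → Category Extensive (12+).
Level 11 falls in the 11 band.
Grid: Level 11 × Category Extensive = 240-276 weeks.

240-276 weeks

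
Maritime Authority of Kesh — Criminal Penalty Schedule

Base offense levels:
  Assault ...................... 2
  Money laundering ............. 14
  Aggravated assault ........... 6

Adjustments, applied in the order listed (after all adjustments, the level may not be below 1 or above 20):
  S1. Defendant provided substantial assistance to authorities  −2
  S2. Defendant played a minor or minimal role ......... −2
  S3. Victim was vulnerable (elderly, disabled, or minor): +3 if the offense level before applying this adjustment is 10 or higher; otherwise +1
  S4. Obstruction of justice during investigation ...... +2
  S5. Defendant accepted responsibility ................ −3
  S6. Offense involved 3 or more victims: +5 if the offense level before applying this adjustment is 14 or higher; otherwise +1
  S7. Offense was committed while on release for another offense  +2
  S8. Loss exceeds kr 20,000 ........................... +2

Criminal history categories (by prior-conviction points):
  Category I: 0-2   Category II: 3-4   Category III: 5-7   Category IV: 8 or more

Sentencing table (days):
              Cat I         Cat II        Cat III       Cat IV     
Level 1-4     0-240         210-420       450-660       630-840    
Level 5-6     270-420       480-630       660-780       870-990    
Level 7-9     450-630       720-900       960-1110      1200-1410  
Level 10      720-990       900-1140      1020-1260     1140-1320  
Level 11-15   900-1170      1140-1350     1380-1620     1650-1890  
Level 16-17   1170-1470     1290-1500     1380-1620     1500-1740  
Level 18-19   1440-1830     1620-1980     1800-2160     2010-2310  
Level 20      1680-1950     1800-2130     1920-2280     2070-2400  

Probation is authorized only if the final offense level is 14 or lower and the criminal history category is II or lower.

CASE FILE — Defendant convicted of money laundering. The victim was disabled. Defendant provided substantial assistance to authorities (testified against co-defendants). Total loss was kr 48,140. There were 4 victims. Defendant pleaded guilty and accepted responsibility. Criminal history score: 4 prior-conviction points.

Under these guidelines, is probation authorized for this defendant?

No

Base offense level for money laundering: 14.
S1 applies: 14 − 2 = 12.
S3 applies (level before this adjustment is 12 ≥ 10, so +3): 12 + 3 = 15.
S4 does not apply.
S5 applies: 15 − 3 = 12.
S6 applies (level before this adjustment is 12 < 14, so +1): 12 + 1 = 13.
S8 applies: 13 + 2 = 15.
Final offense level: 15.
Criminal history: 4 prior points → Category II (3-4).
Level 15 falls in the 11-15 band.
Grid: Level 11-15 × Category II = 1140-1350 days.
Probation check: level 15 > 14 and category II ≤ II → not eligible.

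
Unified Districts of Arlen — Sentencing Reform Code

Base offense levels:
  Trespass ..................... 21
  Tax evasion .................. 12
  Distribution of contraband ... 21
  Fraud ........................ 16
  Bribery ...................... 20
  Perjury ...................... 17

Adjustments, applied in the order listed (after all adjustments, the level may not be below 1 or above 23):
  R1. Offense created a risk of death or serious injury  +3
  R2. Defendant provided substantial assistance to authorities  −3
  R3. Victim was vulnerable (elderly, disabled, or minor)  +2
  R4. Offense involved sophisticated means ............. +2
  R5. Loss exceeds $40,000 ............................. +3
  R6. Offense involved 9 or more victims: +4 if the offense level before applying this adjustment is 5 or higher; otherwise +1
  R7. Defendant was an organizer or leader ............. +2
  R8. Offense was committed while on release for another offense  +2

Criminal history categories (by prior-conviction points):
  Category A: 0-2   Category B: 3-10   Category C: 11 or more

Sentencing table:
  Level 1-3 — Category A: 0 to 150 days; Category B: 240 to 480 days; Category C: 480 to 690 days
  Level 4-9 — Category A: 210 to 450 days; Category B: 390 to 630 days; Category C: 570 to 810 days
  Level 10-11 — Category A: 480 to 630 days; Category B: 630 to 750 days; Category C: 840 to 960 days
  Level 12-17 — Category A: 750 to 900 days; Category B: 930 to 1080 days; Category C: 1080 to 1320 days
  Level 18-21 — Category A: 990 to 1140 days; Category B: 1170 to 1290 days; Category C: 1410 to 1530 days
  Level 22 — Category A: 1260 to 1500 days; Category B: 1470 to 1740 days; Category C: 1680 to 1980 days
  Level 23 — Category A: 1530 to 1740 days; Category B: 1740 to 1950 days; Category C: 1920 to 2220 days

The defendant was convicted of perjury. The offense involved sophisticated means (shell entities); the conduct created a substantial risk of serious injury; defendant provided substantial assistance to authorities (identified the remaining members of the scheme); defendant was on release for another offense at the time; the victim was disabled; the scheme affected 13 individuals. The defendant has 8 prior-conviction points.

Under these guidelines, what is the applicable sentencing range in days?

Base offense level for perjury: 17.
R1 applies: 17 + 3 = 20.
R2 applies: 20 − 3 = 17.
R3 applies: 17 + 2 = 19.
R4 applies: 19 + 2 = 21.
R6 applies (level before this adjustment is 21 ≥ 5, so +4): 21 + 4 = 25.
R7 does not apply.
R8 applies: 25 + 2 = 27.
Level 27 exceeds the maximum of 23; capped at 23.
Final offense level: 23.
Criminal history: 8 prior points → Category B (3-10).
Level 23 falls in the 23 band.
Grid: Level 23 × Category B = 1740-1950 days.

1740-1950 days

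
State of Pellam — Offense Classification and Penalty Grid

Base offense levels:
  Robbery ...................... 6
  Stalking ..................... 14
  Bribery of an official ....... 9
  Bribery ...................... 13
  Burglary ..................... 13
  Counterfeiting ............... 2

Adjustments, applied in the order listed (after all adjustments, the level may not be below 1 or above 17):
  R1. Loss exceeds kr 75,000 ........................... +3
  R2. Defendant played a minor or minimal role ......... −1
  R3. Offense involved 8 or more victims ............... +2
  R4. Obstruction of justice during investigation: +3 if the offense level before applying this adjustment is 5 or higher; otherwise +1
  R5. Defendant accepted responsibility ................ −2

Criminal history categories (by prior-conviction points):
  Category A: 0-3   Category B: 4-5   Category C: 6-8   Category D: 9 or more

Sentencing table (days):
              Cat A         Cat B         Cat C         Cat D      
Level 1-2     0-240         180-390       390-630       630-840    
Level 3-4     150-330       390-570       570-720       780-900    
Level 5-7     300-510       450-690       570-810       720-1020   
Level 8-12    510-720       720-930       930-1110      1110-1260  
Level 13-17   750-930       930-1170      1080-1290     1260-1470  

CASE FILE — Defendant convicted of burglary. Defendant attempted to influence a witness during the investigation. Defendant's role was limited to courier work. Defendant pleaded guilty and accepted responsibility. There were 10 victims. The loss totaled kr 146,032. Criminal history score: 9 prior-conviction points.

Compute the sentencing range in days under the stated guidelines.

1260-1470 days

Base offense level for burglary: 13.
R1 applies: 13 + 3 = 16.
R2 applies: 16 − 1 = 15.
R3 applies: 15 + 2 = 17.
R4 applies (level before this adjustment is 17 ≥ 5, so +3): 17 + 3 = 20.
R5 applies: 20 − 2 = 18.
Level 18 exceeds the maximum of 17; capped at 17.
Final offense level: 17.
Criminal history: 9 prior points → Category D (9+).
Level 17 falls in the 13-17 band.
Grid: Level 13-17 × Category D = 1260-1470 days.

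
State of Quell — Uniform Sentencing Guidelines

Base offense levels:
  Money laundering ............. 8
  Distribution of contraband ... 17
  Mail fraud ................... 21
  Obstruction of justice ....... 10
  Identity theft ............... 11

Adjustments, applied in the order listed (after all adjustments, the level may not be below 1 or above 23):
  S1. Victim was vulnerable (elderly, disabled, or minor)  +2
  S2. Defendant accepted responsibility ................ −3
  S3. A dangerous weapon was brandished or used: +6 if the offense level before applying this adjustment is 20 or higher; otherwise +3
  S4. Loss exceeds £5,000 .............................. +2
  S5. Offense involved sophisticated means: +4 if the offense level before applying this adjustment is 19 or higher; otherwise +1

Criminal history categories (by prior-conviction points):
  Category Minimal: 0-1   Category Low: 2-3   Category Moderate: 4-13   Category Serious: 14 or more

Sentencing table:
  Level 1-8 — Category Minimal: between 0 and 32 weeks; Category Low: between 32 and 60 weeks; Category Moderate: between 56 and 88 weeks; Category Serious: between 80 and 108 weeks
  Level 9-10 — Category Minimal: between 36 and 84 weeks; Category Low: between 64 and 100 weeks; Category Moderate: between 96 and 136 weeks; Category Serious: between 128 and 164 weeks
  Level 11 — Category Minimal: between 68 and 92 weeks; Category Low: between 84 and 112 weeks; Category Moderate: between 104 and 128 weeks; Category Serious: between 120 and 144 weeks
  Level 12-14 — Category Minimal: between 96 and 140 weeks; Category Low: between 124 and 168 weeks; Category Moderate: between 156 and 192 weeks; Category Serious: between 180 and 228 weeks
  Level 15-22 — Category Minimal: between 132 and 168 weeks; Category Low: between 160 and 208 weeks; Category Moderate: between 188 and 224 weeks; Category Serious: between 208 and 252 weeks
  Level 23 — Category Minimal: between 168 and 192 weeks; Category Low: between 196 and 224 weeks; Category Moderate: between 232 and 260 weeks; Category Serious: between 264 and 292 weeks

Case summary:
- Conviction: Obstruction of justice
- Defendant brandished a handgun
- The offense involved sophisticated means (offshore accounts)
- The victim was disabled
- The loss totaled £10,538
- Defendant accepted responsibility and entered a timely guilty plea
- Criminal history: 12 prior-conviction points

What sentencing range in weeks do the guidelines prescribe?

188-224 weeks

Base offense level for obstruction of justice: 10.
S1 applies: 10 + 2 = 12.
S2 applies: 12 − 3 = 9.
S3 applies (level before this adjustment is 9 < 20, so +3): 9 + 3 = 12.
S4 applies: 12 + 2 = 14.
S5 applies (level before this adjustment is 14 < 19, so +1): 14 + 1 = 15.
Final offense level: 15.
Criminal history: 12 prior points → Category Moderate (4-13).
Level 15 falls in the 15-22 band.
Grid: Level 15-22 × Category Moderate = 188-224 weeks.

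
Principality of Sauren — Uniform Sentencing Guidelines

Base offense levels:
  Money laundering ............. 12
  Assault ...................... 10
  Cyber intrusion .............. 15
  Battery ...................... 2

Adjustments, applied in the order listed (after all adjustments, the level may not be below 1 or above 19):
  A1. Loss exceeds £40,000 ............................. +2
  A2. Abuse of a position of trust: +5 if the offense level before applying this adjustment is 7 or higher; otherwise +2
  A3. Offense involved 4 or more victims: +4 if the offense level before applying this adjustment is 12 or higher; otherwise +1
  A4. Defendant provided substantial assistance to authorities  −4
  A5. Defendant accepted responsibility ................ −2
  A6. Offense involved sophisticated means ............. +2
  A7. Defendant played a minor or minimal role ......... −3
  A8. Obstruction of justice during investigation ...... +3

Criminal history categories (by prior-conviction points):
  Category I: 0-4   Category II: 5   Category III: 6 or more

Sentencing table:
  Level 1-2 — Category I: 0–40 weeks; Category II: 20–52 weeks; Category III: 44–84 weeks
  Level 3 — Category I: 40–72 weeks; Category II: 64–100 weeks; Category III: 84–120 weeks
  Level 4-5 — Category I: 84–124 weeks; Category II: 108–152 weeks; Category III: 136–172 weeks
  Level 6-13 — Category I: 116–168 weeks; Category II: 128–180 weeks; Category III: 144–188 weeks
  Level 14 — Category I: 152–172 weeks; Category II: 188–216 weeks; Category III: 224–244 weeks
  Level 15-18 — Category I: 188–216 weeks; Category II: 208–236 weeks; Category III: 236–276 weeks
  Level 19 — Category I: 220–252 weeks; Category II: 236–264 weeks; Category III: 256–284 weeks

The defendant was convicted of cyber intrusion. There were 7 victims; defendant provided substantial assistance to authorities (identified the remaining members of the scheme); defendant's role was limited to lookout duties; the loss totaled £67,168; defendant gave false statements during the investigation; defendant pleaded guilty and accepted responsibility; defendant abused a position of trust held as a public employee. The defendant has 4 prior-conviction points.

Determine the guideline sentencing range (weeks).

220-252 weeks

Base offense level for cyber intrusion: 15.
A1 applies: 15 + 2 = 17.
A2 applies (level before this adjustment is 17 ≥ 7, so +5): 17 + 5 = 22.
A3 applies (level before this adjustment is 22 ≥ 12, so +4): 22 + 4 = 26.
A4 applies: 26 − 4 = 22.
A5 applies: 22 − 2 = 20.
A6 does not apply.
A7 applies: 20 − 3 = 17.
A8 applies: 17 + 3 = 20.
Level 20 exceeds the maximum of 19; capped at 19.
Final offense level: 19.
Criminal history: 4 prior points → Category I (0-4).
Level 19 falls in the 19 band.
Grid: Level 19 × Category I = 220-252 weeks.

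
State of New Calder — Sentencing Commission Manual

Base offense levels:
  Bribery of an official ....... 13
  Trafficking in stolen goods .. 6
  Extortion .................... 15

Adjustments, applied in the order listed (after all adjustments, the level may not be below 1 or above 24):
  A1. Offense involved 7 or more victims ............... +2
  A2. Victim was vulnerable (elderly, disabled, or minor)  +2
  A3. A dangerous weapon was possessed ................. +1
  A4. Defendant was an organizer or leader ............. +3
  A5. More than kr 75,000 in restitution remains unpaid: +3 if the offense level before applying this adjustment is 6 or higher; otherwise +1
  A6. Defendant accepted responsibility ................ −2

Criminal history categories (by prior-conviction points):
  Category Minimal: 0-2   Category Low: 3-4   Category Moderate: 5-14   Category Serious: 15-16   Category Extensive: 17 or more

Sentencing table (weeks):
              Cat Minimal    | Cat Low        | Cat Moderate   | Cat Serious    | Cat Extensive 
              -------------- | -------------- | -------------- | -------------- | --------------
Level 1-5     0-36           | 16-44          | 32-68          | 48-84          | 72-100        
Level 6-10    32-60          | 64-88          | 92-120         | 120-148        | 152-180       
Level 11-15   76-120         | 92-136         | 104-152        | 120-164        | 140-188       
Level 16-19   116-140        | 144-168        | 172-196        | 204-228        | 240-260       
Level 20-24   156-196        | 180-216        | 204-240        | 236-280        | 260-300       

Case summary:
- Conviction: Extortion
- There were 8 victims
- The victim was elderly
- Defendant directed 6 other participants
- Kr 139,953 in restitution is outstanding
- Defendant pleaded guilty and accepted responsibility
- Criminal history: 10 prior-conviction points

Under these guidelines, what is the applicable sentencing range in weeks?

Base offense level for extortion: 15.
A1 applies: 15 + 2 = 17.
A2 applies: 17 + 2 = 19.
A4 applies: 19 + 3 = 22.
A5 applies (level before this adjustment is 22 ≥ 6, so +3): 22 + 3 = 25.
A6 applies: 25 − 2 = 23.
Final offense level: 23.
Criminal history: 10 prior points → Category Moderate (5-14).
Level 23 falls in the 20-24 band.
Grid: Level 20-24 × Category Moderate = 204-240 weeks.

204-240 weeks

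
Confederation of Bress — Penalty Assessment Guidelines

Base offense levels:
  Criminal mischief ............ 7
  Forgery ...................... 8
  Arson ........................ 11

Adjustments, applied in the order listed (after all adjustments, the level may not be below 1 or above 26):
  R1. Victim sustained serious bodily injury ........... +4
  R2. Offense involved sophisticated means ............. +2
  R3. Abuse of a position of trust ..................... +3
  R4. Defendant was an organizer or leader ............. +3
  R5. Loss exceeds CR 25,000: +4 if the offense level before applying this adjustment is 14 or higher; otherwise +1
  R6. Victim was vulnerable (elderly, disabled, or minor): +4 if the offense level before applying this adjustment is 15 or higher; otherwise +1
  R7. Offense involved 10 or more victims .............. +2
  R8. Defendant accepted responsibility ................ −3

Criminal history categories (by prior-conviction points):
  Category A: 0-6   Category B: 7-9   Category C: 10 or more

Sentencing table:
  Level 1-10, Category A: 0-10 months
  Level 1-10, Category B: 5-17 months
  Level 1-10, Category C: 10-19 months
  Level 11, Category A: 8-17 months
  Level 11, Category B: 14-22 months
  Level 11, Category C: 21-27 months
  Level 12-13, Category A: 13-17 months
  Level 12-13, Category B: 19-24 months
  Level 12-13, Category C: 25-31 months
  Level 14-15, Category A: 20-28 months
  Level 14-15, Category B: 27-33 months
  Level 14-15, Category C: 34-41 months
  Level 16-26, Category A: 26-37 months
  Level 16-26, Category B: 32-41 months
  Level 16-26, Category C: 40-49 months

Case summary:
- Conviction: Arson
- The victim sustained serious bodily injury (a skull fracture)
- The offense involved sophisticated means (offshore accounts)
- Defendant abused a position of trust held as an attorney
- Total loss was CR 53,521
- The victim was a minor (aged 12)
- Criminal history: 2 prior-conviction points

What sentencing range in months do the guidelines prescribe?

Base offense level for arson: 11.
R1 applies: 11 + 4 = 15.
R2 applies: 15 + 2 = 17.
R3 applies: 17 + 3 = 20.
R5 applies (level before this adjustment is 20 ≥ 14, so +4): 20 + 4 = 24.
R6 applies (level before this adjustment is 24 ≥ 15, so +4): 24 + 4 = 28.
Level 28 exceeds the maximum of 26; capped at 26.
Final offense level: 26.
Criminal history: 2 prior points → Category A (0-6).
Level 26 falls in the 16-26 band.
Grid: Level 16-26 × Category A = 26-37 months.

26-37 months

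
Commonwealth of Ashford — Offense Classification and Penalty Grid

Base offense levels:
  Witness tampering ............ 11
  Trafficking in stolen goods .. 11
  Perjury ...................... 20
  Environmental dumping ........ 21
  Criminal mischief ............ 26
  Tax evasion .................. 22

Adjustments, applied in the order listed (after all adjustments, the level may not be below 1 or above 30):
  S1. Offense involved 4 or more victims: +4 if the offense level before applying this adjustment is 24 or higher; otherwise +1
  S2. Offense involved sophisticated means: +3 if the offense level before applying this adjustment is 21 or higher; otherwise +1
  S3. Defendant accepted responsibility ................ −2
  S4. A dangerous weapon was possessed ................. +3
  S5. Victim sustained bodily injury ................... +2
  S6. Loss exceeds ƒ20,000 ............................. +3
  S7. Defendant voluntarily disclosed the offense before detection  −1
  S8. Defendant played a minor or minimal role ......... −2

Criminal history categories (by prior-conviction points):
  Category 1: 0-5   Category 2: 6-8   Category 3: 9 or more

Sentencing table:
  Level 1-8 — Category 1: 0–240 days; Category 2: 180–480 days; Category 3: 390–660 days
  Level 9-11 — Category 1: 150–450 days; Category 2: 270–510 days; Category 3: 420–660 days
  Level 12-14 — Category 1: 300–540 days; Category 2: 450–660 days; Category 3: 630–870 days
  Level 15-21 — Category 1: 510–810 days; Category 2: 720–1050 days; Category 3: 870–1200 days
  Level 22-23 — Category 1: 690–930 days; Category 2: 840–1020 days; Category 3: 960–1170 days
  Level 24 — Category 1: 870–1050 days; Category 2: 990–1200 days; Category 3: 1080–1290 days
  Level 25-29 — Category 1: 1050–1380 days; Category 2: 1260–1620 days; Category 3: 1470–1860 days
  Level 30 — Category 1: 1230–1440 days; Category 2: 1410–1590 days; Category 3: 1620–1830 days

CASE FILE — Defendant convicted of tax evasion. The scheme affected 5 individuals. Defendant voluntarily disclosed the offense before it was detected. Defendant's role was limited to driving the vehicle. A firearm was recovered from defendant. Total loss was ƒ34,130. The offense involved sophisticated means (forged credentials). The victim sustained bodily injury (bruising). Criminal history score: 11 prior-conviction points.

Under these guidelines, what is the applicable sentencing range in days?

1620-1830 days

Base offense level for tax evasion: 22.
S1 applies (level before this adjustment is 22 < 24, so +1): 22 + 1 = 23.
S2 applies (level before this adjustment is 23 ≥ 21, so +3): 23 + 3 = 26.
S4 applies: 26 + 3 = 29.
S5 applies: 29 + 2 = 31.
S6 applies: 31 + 3 = 34.
S7 applies: 34 − 1 = 33.
S8 applies: 33 − 2 = 31.
Level 31 exceeds the maximum of 30; capped at 30.
Final offense level: 30.
Criminal history: 11 prior points → Category 3 (9+).
Level 30 falls in the 30 band.
Grid: Level 30 × Category 3 = 1620-1830 days.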